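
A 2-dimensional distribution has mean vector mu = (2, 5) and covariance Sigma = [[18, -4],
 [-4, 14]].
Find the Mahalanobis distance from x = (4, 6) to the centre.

Step 1 — centre the observation: (x - mu) = (2, 1).

Step 2 — invert Sigma. det(Sigma) = 18·14 - (-4)² = 236.
  Sigma^{-1} = (1/det) · [[d, -b], [-b, a]] = [[0.0593, 0.0169],
 [0.0169, 0.0763]].

Step 3 — form the quadratic (x - mu)^T · Sigma^{-1} · (x - mu):
  Sigma^{-1} · (x - mu) = (0.1356, 0.1102).
  (x - mu)^T · [Sigma^{-1} · (x - mu)] = (2)·(0.1356) + (1)·(0.1102) = 0.3814.

Step 4 — take square root: d = √(0.3814) ≈ 0.6175.

d(x, mu) = √(0.3814) ≈ 0.6175


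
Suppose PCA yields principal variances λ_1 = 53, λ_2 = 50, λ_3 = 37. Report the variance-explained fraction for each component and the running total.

Step 1 — total variance = trace(Sigma) = Σ λ_i = 53 + 50 + 37 = 140.

Step 2 — fraction explained by component i = λ_i / Σ λ:
  PC1: 53/140 = 0.3786
  PC2: 50/140 = 0.3571
  PC3: 37/140 = 0.2643

Step 3 — cumulative fraction after k components = (λ_1 + ... + λ_k) / Σ λ:
  k = 1: 53/140 = 0.3786
  k = 2: (53 + 50)/140 = 103/140 = 0.7357
  k = 3: (53 + 50 + 37)/140 = 140/140 = 1

Summary (fraction, with percent):

explained: PC1 0.3786 (37.86%), PC2 0.3571 (35.71%), PC3 0.2643 (26.43%);  cumulative: 0.3786, 0.7357, 1


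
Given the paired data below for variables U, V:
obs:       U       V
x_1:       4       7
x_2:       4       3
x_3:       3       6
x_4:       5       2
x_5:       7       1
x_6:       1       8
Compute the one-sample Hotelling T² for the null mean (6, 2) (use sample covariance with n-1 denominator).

Step 1 — sample mean vector:
  mean(U) = (4 + 4 + 3 + 5 + 7 + 1) / 6 = 24/6 = 4
  mean(V) = (7 + 3 + 6 + 2 + 1 + 8) / 6 = 27/6 = 4.5
  x̄ = (4, 4.5),  deviation x̄ - mu_0 = (4, 4.5) - (6, 2) = (-2, 2.5).

Step 2 — sample covariance matrix, S[i,j] = (1/(n-1)) · Σ_k (x_{k,i} - mean_i) · (x_{k,j} - mean_j), divisor n-1 = 5:
  S[U,U] = ((0)·(0) + (0)·(0) + (-1)·(-1) + (1)·(1) + (3)·(3) + (-3)·(-3)) / 5 = 20/5 = 4
  S[U,V] = ((0)·(2.5) + (0)·(-1.5) + (-1)·(1.5) + (1)·(-2.5) + (3)·(-3.5) + (-3)·(3.5)) / 5 = -25/5 = -5
  S[V,V] = ((2.5)·(2.5) + (-1.5)·(-1.5) + (1.5)·(1.5) + (-2.5)·(-2.5) + (-3.5)·(-3.5) + (3.5)·(3.5)) / 5 = 41.5/5 = 8.3
  S = [[4, -5],
 [-5, 8.3]].

Step 3 — invert S. det(S) = 4·8.3 - (-5)² = 8.2.
  S^{-1} = (1/det) · [[d, -b], [-b, a]] = [[1.0122, 0.6098],
 [0.6098, 0.4878]].

Step 4 — quadratic form (x̄ - mu_0)^T · S^{-1} · (x̄ - mu_0):
  S^{-1} · (x̄ - mu_0) = (-0.5, 0),
  (x̄ - mu_0)^T · [...] = (-2)·(-0.5) + (2.5)·(0) = 1.

Step 5 — scale by n: T² = 6 · 1 = 6.

T² ≈ 6


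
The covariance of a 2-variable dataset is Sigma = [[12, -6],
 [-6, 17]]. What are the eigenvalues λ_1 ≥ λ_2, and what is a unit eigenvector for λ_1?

Step 1 — characteristic polynomial of 2×2 Sigma:
  det(Sigma - λI) = λ² - trace · λ + det = 0.
  trace = 12 + 17 = 29, det = 12·17 - (-6)² = 168.
Step 2 — discriminant:
  Δ = trace² - 4·det = 841 - 672 = 169.
Step 3 — eigenvalues:
  λ = (trace ± √Δ)/2 = (29 ± 13)/2,
  λ_1 = 21,  λ_2 = 8.

Step 4 — unit eigenvector for λ_1: solve (Sigma - λ_1 I)v = 0. First row:
  (12 - 21)·v_x + (-6)·v_y = 0, i.e. (-9)·v_x + (-6)·v_y = 0,
  so v ∝ (b, λ_1 - a) = (-6, 9); multiply by -1 so the first entry is positive: u = (6, -9).
  ||u|| = √((6)² + (-9)²) = √(117) ≈ 10.8167,
  v_1 = u/||u|| ≈ (0.5547, -0.8321) (||v_1|| = 1).

λ_1 = 21,  λ_2 = 8;  v_1 ≈ (0.5547, -0.8321)


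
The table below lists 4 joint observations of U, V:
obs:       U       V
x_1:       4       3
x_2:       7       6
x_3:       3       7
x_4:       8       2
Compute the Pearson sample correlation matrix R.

Step 1 — column means:
  mean(U) = (4 + 7 + 3 + 8) / 4 = 22/4 = 5.5
  mean(V) = (3 + 6 + 7 + 2) / 4 = 18/4 = 4.5

Step 2 — sample variances and covariances s[i,j] = (1/(n-1)) · Σ_k (x_{k,i} - mean_i) · (x_{k,j} - mean_j), with n-1 = 3:
  s[U,U] = ((-1.5)·(-1.5) + (1.5)·(1.5) + (-2.5)·(-2.5) + (2.5)·(2.5)) / 3 = 17/3 = 5.6667
  s[U,V] = ((-1.5)·(-1.5) + (1.5)·(1.5) + (-2.5)·(2.5) + (2.5)·(-2.5)) / 3 = -8/3 = -2.6667
  s[V,V] = ((-1.5)·(-1.5) + (1.5)·(1.5) + (2.5)·(2.5) + (-2.5)·(-2.5)) / 3 = 17/3 = 5.6667
  Sample standard deviations s_i = √(s[i,i]):
  s(U) = √(5.6667) = 2.3805
  s(V) = √(5.6667) = 2.3805

Step 3 — r_{ij} = s_{ij} / (s_i · s_j):
  r[U,U] = 1 (diagonal).
  r[U,V] = -2.6667 / (2.3805 · 2.3805) = -2.6667 / 5.6667 = -0.4706
  r[V,V] = 1 (diagonal).

R is symmetric with unit diagonal. Assembling:

R = [[1, -0.4706],
 [-0.4706, 1]]


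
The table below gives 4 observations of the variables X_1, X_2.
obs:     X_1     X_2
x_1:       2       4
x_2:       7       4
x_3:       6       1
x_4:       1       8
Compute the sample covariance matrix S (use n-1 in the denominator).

Step 1 — column means:
  mean(X_1) = (2 + 7 + 6 + 1) / 4 = 16/4 = 4
  mean(X_2) = (4 + 4 + 1 + 8) / 4 = 17/4 = 4.25

Step 2 — sample covariance S[i,j] = (1/(n-1)) · Σ_k (x_{k,i} - mean_i) · (x_{k,j} - mean_j), with n-1 = 3.
  S[X_1,X_1] = ((-2)·(-2) + (3)·(3) + (2)·(2) + (-3)·(-3)) / 3 = 26/3 = 8.6667
  S[X_1,X_2] = ((-2)·(-0.25) + (3)·(-0.25) + (2)·(-3.25) + (-3)·(3.75)) / 3 = -18/3 = -6
  S[X_2,X_2] = ((-0.25)·(-0.25) + (-0.25)·(-0.25) + (-3.25)·(-3.25) + (3.75)·(3.75)) / 3 = 24.75/3 = 8.25

S is symmetric (S[j,i] = S[i,j]). Assembling:

S = [[8.6667, -6],
 [-6, 8.25]]


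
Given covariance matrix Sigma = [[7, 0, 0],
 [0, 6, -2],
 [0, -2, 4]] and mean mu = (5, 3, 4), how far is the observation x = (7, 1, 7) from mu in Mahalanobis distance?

Step 1 — centre the observation: (x - mu) = (2, -2, 3).

Step 2 — invert Sigma (cofactor / det for 3×3, or solve directly):
  Sigma^{-1} = [[0.1429, 0, 0],
 [0, 0.2, 0.1],
 [0, 0.1, 0.3]].

Step 3 — form the quadratic (x - mu)^T · Sigma^{-1} · (x - mu):
  Sigma^{-1} · (x - mu) = (0.2857, -0.1, 0.7).
  (x - mu)^T · [Sigma^{-1} · (x - mu)] = (2)·(0.2857) + (-2)·(-0.1) + (3)·(0.7) = 2.8714.

Step 4 — take square root: d = √(2.8714) ≈ 1.6945.

d(x, mu) = √(2.8714) ≈ 1.6945


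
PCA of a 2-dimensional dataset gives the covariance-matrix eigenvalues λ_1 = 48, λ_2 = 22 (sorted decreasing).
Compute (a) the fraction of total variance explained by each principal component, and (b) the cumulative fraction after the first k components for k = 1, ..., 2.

Step 1 — total variance = trace(Sigma) = Σ λ_i = 48 + 22 = 70.

Step 2 — fraction explained by component i = λ_i / Σ λ:
  PC1: 48/70 = 0.6857
  PC2: 22/70 = 0.3143

Step 3 — cumulative fraction after k components = (λ_1 + ... + λ_k) / Σ λ:
  k = 1: 48/70 = 0.6857
  k = 2: (48 + 22)/70 = 70/70 = 1

Summary (fraction, with percent):

explained: PC1 0.6857 (68.57%), PC2 0.3143 (31.43%);  cumulative: 0.6857, 1


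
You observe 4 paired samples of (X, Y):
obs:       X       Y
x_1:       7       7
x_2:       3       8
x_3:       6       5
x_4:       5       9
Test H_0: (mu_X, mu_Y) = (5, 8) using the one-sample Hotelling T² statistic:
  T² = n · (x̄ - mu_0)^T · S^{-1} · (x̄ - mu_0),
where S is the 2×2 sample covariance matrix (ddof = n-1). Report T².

Step 1 — sample mean vector:
  mean(X) = (7 + 3 + 6 + 5) / 4 = 21/4 = 5.25
  mean(Y) = (7 + 8 + 5 + 9) / 4 = 29/4 = 7.25
  x̄ = (5.25, 7.25),  deviation x̄ - mu_0 = (5.25, 7.25) - (5, 8) = (0.25, -0.75).

Step 2 — sample covariance matrix, S[i,j] = (1/(n-1)) · Σ_k (x_{k,i} - mean_i) · (x_{k,j} - mean_j), divisor n-1 = 3:
  S[X,X] = ((1.75)·(1.75) + (-2.25)·(-2.25) + (0.75)·(0.75) + (-0.25)·(-0.25)) / 3 = 8.75/3 = 2.9167
  S[X,Y] = ((1.75)·(-0.25) + (-2.25)·(0.75) + (0.75)·(-2.25) + (-0.25)·(1.75)) / 3 = -4.25/3 = -1.4167
  S[Y,Y] = ((-0.25)·(-0.25) + (0.75)·(0.75) + (-2.25)·(-2.25) + (1.75)·(1.75)) / 3 = 8.75/3 = 2.9167
  S = [[2.9167, -1.4167],
 [-1.4167, 2.9167]].

Step 3 — invert S. det(S) = 2.9167·2.9167 - (-1.4167)² = 6.5.
  S^{-1} = (1/det) · [[d, -b], [-b, a]] = [[0.4487, 0.2179],
 [0.2179, 0.4487]].

Step 4 — quadratic form (x̄ - mu_0)^T · S^{-1} · (x̄ - mu_0):
  S^{-1} · (x̄ - mu_0) = (-0.0513, -0.2821),
  (x̄ - mu_0)^T · [...] = (0.25)·(-0.0513) + (-0.75)·(-0.2821) = 0.1987.

Step 5 — scale by n: T² = 4 · 0.1987 = 0.7949.

T² ≈ 0.7949


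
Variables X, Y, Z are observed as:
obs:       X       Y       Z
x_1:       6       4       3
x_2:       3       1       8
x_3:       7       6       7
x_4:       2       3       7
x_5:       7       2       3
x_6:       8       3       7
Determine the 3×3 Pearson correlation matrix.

Step 1 — column means:
  mean(X) = (6 + 3 + 7 + 2 + 7 + 8) / 6 = 33/6 = 5.5
  mean(Y) = (4 + 1 + 6 + 3 + 2 + 3) / 6 = 19/6 = 3.1667
  mean(Z) = (3 + 8 + 7 + 7 + 3 + 7) / 6 = 35/6 = 5.8333

Step 2 — sample variances and covariances s[i,j] = (1/(n-1)) · Σ_k (x_{k,i} - mean_i) · (x_{k,j} - mean_j), with n-1 = 5:
  s[X,X] = ((0.5)·(0.5) + (-2.5)·(-2.5) + (1.5)·(1.5) + (-3.5)·(-3.5) + (1.5)·(1.5) + (2.5)·(2.5)) / 5 = 29.5/5 = 5.9
  s[X,Y] = ((0.5)·(0.8333) + (-2.5)·(-2.1667) + (1.5)·(2.8333) + (-3.5)·(-0.1667) + (1.5)·(-1.1667) + (2.5)·(-0.1667)) / 5 = 8.5/5 = 1.7
  s[X,Z] = ((0.5)·(-2.8333) + (-2.5)·(2.1667) + (1.5)·(1.1667) + (-3.5)·(1.1667) + (1.5)·(-2.8333) + (2.5)·(1.1667)) / 5 = -10.5/5 = -2.1
  s[Y,Y] = ((0.8333)·(0.8333) + (-2.1667)·(-2.1667) + (2.8333)·(2.8333) + (-0.1667)·(-0.1667) + (-1.1667)·(-1.1667) + (-0.1667)·(-0.1667)) / 5 = 14.8333/5 = 2.9667
  s[Y,Z] = ((0.8333)·(-2.8333) + (-2.1667)·(2.1667) + (2.8333)·(1.1667) + (-0.1667)·(1.1667) + (-1.1667)·(-2.8333) + (-0.1667)·(1.1667)) / 5 = -0.8333/5 = -0.1667
  s[Z,Z] = ((-2.8333)·(-2.8333) + (2.1667)·(2.1667) + (1.1667)·(1.1667) + (1.1667)·(1.1667) + (-2.8333)·(-2.8333) + (1.1667)·(1.1667)) / 5 = 24.8333/5 = 4.9667
  Sample standard deviations s_i = √(s[i,i]):
  s(X) = √(5.9) = 2.429
  s(Y) = √(2.9667) = 1.7224
  s(Z) = √(4.9667) = 2.2286

Step 3 — r_{ij} = s_{ij} / (s_i · s_j):
  r[X,X] = 1 (diagonal).
  r[X,Y] = 1.7 / (2.429 · 1.7224) = 1.7 / 4.1837 = 0.4063
  r[X,Z] = -2.1 / (2.429 · 2.2286) = -2.1 / 5.4133 = -0.3879
  r[Y,Y] = 1 (diagonal).
  r[Y,Z] = -0.1667 / (1.7224 · 2.2286) = -0.1667 / 3.8385 = -0.0434
  r[Z,Z] = 1 (diagonal).

R is symmetric with unit diagonal. Assembling:

R = [[1, 0.4063, -0.3879],
 [0.4063, 1, -0.0434],
 [-0.3879, -0.0434, 1]]


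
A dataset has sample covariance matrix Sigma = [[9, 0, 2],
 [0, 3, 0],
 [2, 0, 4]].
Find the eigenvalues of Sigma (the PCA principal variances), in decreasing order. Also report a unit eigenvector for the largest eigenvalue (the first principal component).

Step 1 — characteristic polynomial p(λ) = det(λI - Sigma) = λ³ - tr·λ² + c_1·λ - det, where tr = trace, c_1 = sum of the principal 2×2 minors, det = det(Sigma):
  tr = 9 + 3 + 4 = 16,
  c_1 = (9·3 - (0)²) + (9·4 - (2)²) + (3·4 - (0)²) = 27 + 32 + 12 = 71,
  det = 9·(3·4 - (0)²) - (0)·((0)·4 - (0)·(2)) + (2)·((0)·(0) - 3·(2)) = 9·(12) - (0)·(0) + (2)·(-6) = 96.
  So p(λ) = λ³ - 16λ² + 71λ - 96.
Step 2 — look for an integer root (rational root theorem: any rational root is an integer divisor of 96). Testing λ = 3:
  p(3) = 27 - 144 + 213 - 96 = 0  ✓
  Dividing out (λ - 3): p(λ) = (λ - 3)(λ² - 13λ + 32).
Step 3 — remaining eigenvalues from the quadratic λ² - 13λ + 32 = 0:
  Δ = 13² - 4·32 = 169 - 128 = 41,  λ = (13 ± √41)/2 = (13 ± 6.4031)/2 ≈ 9.7016 or 3.2984.
  Sorted: λ_1 = 9.7016,  λ_2 = 3.2984,  λ_3 = 3  (check: sum = 16 = tr ✓).

Step 4 — unit eigenvector for λ_1 ≈ 9.7016: v spans the null space of (Sigma - λ_1 I), whose rows are
  r_1 = (-0.7016, 0, 2),  r_2 = (0, -6.7016, 0),  r_3 = (2, 0, -5.7016).
  v is orthogonal to every row, so take v ∝ r_1 × r_2 = ((0)·(0) - (2)·(-6.7016), (2)·(0) - (-0.7016)·(0), (-0.7016)·(-6.7016) - (0)·(0)) ≈ (13.4031, 0, 4.7016).
  Let u = (13.4031, 0, 4.7016).
  ||u|| = √((13.4031)² + (0)² + (4.7016)²) = √(201.7484) ≈ 14.2038,  v_1 = u/||u|| ≈ (0.9436, 0, 0.331) (||v_1|| = 1).

λ_1 = 9.7016,  λ_2 = 3.2984,  λ_3 = 3;  v_1 ≈ (0.9436, 0, 0.331)


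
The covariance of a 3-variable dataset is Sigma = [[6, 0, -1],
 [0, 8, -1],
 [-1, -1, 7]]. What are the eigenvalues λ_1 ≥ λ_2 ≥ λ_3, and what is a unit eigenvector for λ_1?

Step 1 — characteristic polynomial p(λ) = det(λI - Sigma) = λ³ - tr·λ² + c_1·λ - det, where tr = trace, c_1 = sum of the principal 2×2 minors, det = det(Sigma):
  tr = 6 + 8 + 7 = 21,
  c_1 = (6·8 - (0)²) + (6·7 - (-1)²) + (8·7 - (-1)²) = 48 + 41 + 55 = 144,
  det = 6·(8·7 - (-1)²) - (0)·((0)·7 - (-1)·(-1)) + (-1)·((0)·(-1) - 8·(-1)) = 6·(55) - (0)·(-1) + (-1)·(8) = 322.
  So p(λ) = λ³ - 21λ² + 144λ - 322.
Step 2 — look for an integer root (rational root theorem: any rational root is an integer divisor of 322). Testing λ = 7:
  p(7) = 343 - 1029 + 1008 - 322 = 0  ✓
  Dividing out (λ - 7): p(λ) = (λ - 7)(λ² - 14λ + 46).
Step 3 — remaining eigenvalues from the quadratic λ² - 14λ + 46 = 0:
  Δ = 14² - 4·46 = 196 - 184 = 12,  λ = (14 ± √12)/2 = (14 ± 3.4641)/2 ≈ 8.7321 or 5.2679.
  Sorted: λ_1 = 8.7321,  λ_2 = 7,  λ_3 = 5.2679  (check: sum = 21 = tr ✓).

Step 4 — unit eigenvector for λ_1 ≈ 8.7321: v spans the null space of (Sigma - λ_1 I), whose rows are
  r_1 = (-2.7321, 0, -1),  r_2 = (0, -0.7321, -1),  r_3 = (-1, -1, -1.7321).
  v is orthogonal to every row, so take v ∝ r_1 × r_2 = ((0)·(-1) - (-1)·(-0.7321), (-1)·(0) - (-2.7321)·(-1), (-2.7321)·(-0.7321) - (0)·(0)) ≈ (-0.7321, -2.7321, 2).
  Rescale (multiply by -1 so the first nonzero entry is positive): u = (0.7321, 2.7321, -2).
  ||u|| = √((0.7321)² + (2.7321)² + (-2)²) = √(12) ≈ 3.4641,  v_1 = u/||u|| ≈ (0.2113, 0.7887, -0.5774) (||v_1|| = 1).

λ_1 = 8.7321,  λ_2 = 7,  λ_3 = 5.2679;  v_1 ≈ (0.2113, 0.7887, -0.5774)


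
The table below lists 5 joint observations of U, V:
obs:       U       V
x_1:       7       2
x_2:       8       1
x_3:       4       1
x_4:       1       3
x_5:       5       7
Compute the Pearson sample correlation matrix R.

Step 1 — column means:
  mean(U) = (7 + 8 + 4 + 1 + 5) / 5 = 25/5 = 5
  mean(V) = (2 + 1 + 1 + 3 + 7) / 5 = 14/5 = 2.8

Step 2 — sample variances and covariances s[i,j] = (1/(n-1)) · Σ_k (x_{k,i} - mean_i) · (x_{k,j} - mean_j), with n-1 = 4:
  s[U,U] = ((2)·(2) + (3)·(3) + (-1)·(-1) + (-4)·(-4) + (0)·(0)) / 4 = 30/4 = 7.5
  s[U,V] = ((2)·(-0.8) + (3)·(-1.8) + (-1)·(-1.8) + (-4)·(0.2) + (0)·(4.2)) / 4 = -6/4 = -1.5
  s[V,V] = ((-0.8)·(-0.8) + (-1.8)·(-1.8) + (-1.8)·(-1.8) + (0.2)·(0.2) + (4.2)·(4.2)) / 4 = 24.8/4 = 6.2
  Sample standard deviations s_i = √(s[i,i]):
  s(U) = √(7.5) = 2.7386
  s(V) = √(6.2) = 2.49

Step 3 — r_{ij} = s_{ij} / (s_i · s_j):
  r[U,U] = 1 (diagonal).
  r[U,V] = -1.5 / (2.7386 · 2.49) = -1.5 / 6.8191 = -0.22
  r[V,V] = 1 (diagonal).

R is symmetric with unit diagonal. Assembling:

R = [[1, -0.22],
 [-0.22, 1]]


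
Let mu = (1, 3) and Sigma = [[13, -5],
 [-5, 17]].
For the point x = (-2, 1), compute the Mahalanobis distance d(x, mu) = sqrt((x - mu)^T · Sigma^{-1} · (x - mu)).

Step 1 — centre the observation: (x - mu) = (-3, -2).

Step 2 — invert Sigma. det(Sigma) = 13·17 - (-5)² = 196.
  Sigma^{-1} = (1/det) · [[d, -b], [-b, a]] = [[0.0867, 0.0255],
 [0.0255, 0.0663]].

Step 3 — form the quadratic (x - mu)^T · Sigma^{-1} · (x - mu):
  Sigma^{-1} · (x - mu) = (-0.3112, -0.2092).
  (x - mu)^T · [Sigma^{-1} · (x - mu)] = (-3)·(-0.3112) + (-2)·(-0.2092) = 1.352.

Step 4 — take square root: d = √(1.352) ≈ 1.1628.

d(x, mu) = √(1.352) ≈ 1.1628


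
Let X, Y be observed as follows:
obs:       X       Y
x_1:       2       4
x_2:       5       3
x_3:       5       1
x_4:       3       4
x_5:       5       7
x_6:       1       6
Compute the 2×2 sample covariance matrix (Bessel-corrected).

Step 1 — column means:
  mean(X) = (2 + 5 + 5 + 3 + 5 + 1) / 6 = 21/6 = 3.5
  mean(Y) = (4 + 3 + 1 + 4 + 7 + 6) / 6 = 25/6 = 4.1667

Step 2 — sample covariance S[i,j] = (1/(n-1)) · Σ_k (x_{k,i} - mean_i) · (x_{k,j} - mean_j), with n-1 = 5.
  S[X,X] = ((-1.5)·(-1.5) + (1.5)·(1.5) + (1.5)·(1.5) + (-0.5)·(-0.5) + (1.5)·(1.5) + (-2.5)·(-2.5)) / 5 = 15.5/5 = 3.1
  S[X,Y] = ((-1.5)·(-0.1667) + (1.5)·(-1.1667) + (1.5)·(-3.1667) + (-0.5)·(-0.1667) + (1.5)·(2.8333) + (-2.5)·(1.8333)) / 5 = -6.5/5 = -1.3
  S[Y,Y] = ((-0.1667)·(-0.1667) + (-1.1667)·(-1.1667) + (-3.1667)·(-3.1667) + (-0.1667)·(-0.1667) + (2.8333)·(2.8333) + (1.8333)·(1.8333)) / 5 = 22.8333/5 = 4.5667

S is symmetric (S[j,i] = S[i,j]). Assembling:

S = [[3.1, -1.3],
 [-1.3, 4.5667]]


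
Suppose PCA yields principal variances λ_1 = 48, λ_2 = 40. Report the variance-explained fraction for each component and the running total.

Step 1 — total variance = trace(Sigma) = Σ λ_i = 48 + 40 = 88.

Step 2 — fraction explained by component i = λ_i / Σ λ:
  PC1: 48/88 = 0.5455
  PC2: 40/88 = 0.4545

Step 3 — cumulative fraction after k components = (λ_1 + ... + λ_k) / Σ λ:
  k = 1: 48/88 = 0.5455
  k = 2: (48 + 40)/88 = 88/88 = 1

Summary (fraction, with percent):

explained: PC1 0.5455 (54.55%), PC2 0.4545 (45.45%);  cumulative: 0.5455, 1


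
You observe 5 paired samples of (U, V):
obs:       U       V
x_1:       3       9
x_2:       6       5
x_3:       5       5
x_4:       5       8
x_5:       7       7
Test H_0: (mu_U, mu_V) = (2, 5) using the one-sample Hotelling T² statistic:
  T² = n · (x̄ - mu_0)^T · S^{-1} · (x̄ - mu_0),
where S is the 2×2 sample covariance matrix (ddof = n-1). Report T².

Step 1 — sample mean vector:
  mean(U) = (3 + 6 + 5 + 5 + 7) / 5 = 26/5 = 5.2
  mean(V) = (9 + 5 + 5 + 8 + 7) / 5 = 34/5 = 6.8
  x̄ = (5.2, 6.8),  deviation x̄ - mu_0 = (5.2, 6.8) - (2, 5) = (3.2, 1.8).

Step 2 — sample covariance matrix, S[i,j] = (1/(n-1)) · Σ_k (x_{k,i} - mean_i) · (x_{k,j} - mean_j), divisor n-1 = 4:
  S[U,U] = ((-2.2)·(-2.2) + (0.8)·(0.8) + (-0.2)·(-0.2) + (-0.2)·(-0.2) + (1.8)·(1.8)) / 4 = 8.8/4 = 2.2
  S[U,V] = ((-2.2)·(2.2) + (0.8)·(-1.8) + (-0.2)·(-1.8) + (-0.2)·(1.2) + (1.8)·(0.2)) / 4 = -5.8/4 = -1.45
  S[V,V] = ((2.2)·(2.2) + (-1.8)·(-1.8) + (-1.8)·(-1.8) + (1.2)·(1.2) + (0.2)·(0.2)) / 4 = 12.8/4 = 3.2
  S = [[2.2, -1.45],
 [-1.45, 3.2]].

Step 3 — invert S. det(S) = 2.2·3.2 - (-1.45)² = 4.9375.
  S^{-1} = (1/det) · [[d, -b], [-b, a]] = [[0.6481, 0.2937],
 [0.2937, 0.4456]].

Step 4 — quadratic form (x̄ - mu_0)^T · S^{-1} · (x̄ - mu_0):
  S^{-1} · (x̄ - mu_0) = (2.6025, 1.7418),
  (x̄ - mu_0)^T · [...] = (3.2)·(2.6025) + (1.8)·(1.7418) = 11.4633.

Step 5 — scale by n: T² = 5 · 11.4633 = 57.3165.

T² ≈ 57.3165


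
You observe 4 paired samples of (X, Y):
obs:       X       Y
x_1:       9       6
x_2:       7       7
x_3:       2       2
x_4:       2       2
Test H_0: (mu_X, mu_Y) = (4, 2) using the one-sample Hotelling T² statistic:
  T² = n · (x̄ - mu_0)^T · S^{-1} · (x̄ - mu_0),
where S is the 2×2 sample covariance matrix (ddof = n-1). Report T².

Step 1 — sample mean vector:
  mean(X) = (9 + 7 + 2 + 2) / 4 = 20/4 = 5
  mean(Y) = (6 + 7 + 2 + 2) / 4 = 17/4 = 4.25
  x̄ = (5, 4.25),  deviation x̄ - mu_0 = (5, 4.25) - (4, 2) = (1, 2.25).

Step 2 — sample covariance matrix, S[i,j] = (1/(n-1)) · Σ_k (x_{k,i} - mean_i) · (x_{k,j} - mean_j), divisor n-1 = 3:
  S[X,X] = ((4)·(4) + (2)·(2) + (-3)·(-3) + (-3)·(-3)) / 3 = 38/3 = 12.6667
  S[X,Y] = ((4)·(1.75) + (2)·(2.75) + (-3)·(-2.25) + (-3)·(-2.25)) / 3 = 26/3 = 8.6667
  S[Y,Y] = ((1.75)·(1.75) + (2.75)·(2.75) + (-2.25)·(-2.25) + (-2.25)·(-2.25)) / 3 = 20.75/3 = 6.9167
  S = [[12.6667, 8.6667],
 [8.6667, 6.9167]].

Step 3 — invert S. det(S) = 12.6667·6.9167 - (8.6667)² = 12.5.
  S^{-1} = (1/det) · [[d, -b], [-b, a]] = [[0.5533, -0.6933],
 [-0.6933, 1.0133]].

Step 4 — quadratic form (x̄ - mu_0)^T · S^{-1} · (x̄ - mu_0):
  S^{-1} · (x̄ - mu_0) = (-1.0067, 1.5867),
  (x̄ - mu_0)^T · [...] = (1)·(-1.0067) + (2.25)·(1.5867) = 2.5633.

Step 5 — scale by n: T² = 4 · 2.5633 = 10.2533.

T² ≈ 10.2533


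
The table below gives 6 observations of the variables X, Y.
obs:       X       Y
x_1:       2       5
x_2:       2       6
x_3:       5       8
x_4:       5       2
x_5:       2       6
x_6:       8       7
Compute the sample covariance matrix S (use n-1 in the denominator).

Step 1 — column means:
  mean(X) = (2 + 2 + 5 + 5 + 2 + 8) / 6 = 24/6 = 4
  mean(Y) = (5 + 6 + 8 + 2 + 6 + 7) / 6 = 34/6 = 5.6667

Step 2 — sample covariance S[i,j] = (1/(n-1)) · Σ_k (x_{k,i} - mean_i) · (x_{k,j} - mean_j), with n-1 = 5.
  S[X,X] = ((-2)·(-2) + (-2)·(-2) + (1)·(1) + (1)·(1) + (-2)·(-2) + (4)·(4)) / 5 = 30/5 = 6
  S[X,Y] = ((-2)·(-0.6667) + (-2)·(0.3333) + (1)·(2.3333) + (1)·(-3.6667) + (-2)·(0.3333) + (4)·(1.3333)) / 5 = 4/5 = 0.8
  S[Y,Y] = ((-0.6667)·(-0.6667) + (0.3333)·(0.3333) + (2.3333)·(2.3333) + (-3.6667)·(-3.6667) + (0.3333)·(0.3333) + (1.3333)·(1.3333)) / 5 = 21.3333/5 = 4.2667

S is symmetric (S[j,i] = S[i,j]). Assembling:

S = [[6, 0.8],
 [0.8, 4.2667]]


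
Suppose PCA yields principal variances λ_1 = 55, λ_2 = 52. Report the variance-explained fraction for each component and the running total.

Step 1 — total variance = trace(Sigma) = Σ λ_i = 55 + 52 = 107.

Step 2 — fraction explained by component i = λ_i / Σ λ:
  PC1: 55/107 = 0.514
  PC2: 52/107 = 0.486

Step 3 — cumulative fraction after k components = (λ_1 + ... + λ_k) / Σ λ:
  k = 1: 55/107 = 0.514
  k = 2: (55 + 52)/107 = 107/107 = 1

Summary (fraction, with percent):

explained: PC1 0.514 (51.4%), PC2 0.486 (48.6%);  cumulative: 0.514, 1


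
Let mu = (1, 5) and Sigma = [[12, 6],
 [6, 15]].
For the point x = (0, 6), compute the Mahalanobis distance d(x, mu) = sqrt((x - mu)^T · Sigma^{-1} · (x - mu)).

Step 1 — centre the observation: (x - mu) = (-1, 1).

Step 2 — invert Sigma. det(Sigma) = 12·15 - (6)² = 144.
  Sigma^{-1} = (1/det) · [[d, -b], [-b, a]] = [[0.1042, -0.0417],
 [-0.0417, 0.0833]].

Step 3 — form the quadratic (x - mu)^T · Sigma^{-1} · (x - mu):
  Sigma^{-1} · (x - mu) = (-0.1458, 0.125).
  (x - mu)^T · [Sigma^{-1} · (x - mu)] = (-1)·(-0.1458) + (1)·(0.125) = 0.2708.

Step 4 — take square root: d = √(0.2708) ≈ 0.5204.

d(x, mu) = √(0.2708) ≈ 0.5204


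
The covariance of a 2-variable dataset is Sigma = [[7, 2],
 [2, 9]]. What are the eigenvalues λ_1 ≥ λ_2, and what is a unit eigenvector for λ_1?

Step 1 — characteristic polynomial of 2×2 Sigma:
  det(Sigma - λI) = λ² - trace · λ + det = 0.
  trace = 7 + 9 = 16, det = 7·9 - (2)² = 59.
Step 2 — discriminant:
  Δ = trace² - 4·det = 256 - 236 = 20.
Step 3 — eigenvalues:
  λ = (trace ± √Δ)/2 = (16 ± 4.4721)/2,
  λ_1 = 10.2361,  λ_2 = 5.7639.

Step 4 — unit eigenvector for λ_1: solve (Sigma - λ_1 I)v = 0. First row:
  (7 - 10.2361)·v_x + (2)·v_y = 0, i.e. (-3.2361)·v_x + (2)·v_y = 0,
  so v ∝ (b, λ_1 - a) = (2, 3.2361) = u.
  ||u|| = √((2)² + (3.2361)²) = √(14.4721) ≈ 3.8042,
  v_1 = u/||u|| ≈ (0.5257, 0.8507) (||v_1|| = 1).

λ_1 = 10.2361,  λ_2 = 5.7639;  v_1 ≈ (0.5257, 0.8507)


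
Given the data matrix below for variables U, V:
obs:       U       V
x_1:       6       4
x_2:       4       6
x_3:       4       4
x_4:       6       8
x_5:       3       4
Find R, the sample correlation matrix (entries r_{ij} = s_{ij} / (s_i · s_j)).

Step 1 — column means:
  mean(U) = (6 + 4 + 4 + 6 + 3) / 5 = 23/5 = 4.6
  mean(V) = (4 + 6 + 4 + 8 + 4) / 5 = 26/5 = 5.2

Step 2 — sample variances and covariances s[i,j] = (1/(n-1)) · Σ_k (x_{k,i} - mean_i) · (x_{k,j} - mean_j), with n-1 = 4:
  s[U,U] = ((1.4)·(1.4) + (-0.6)·(-0.6) + (-0.6)·(-0.6) + (1.4)·(1.4) + (-1.6)·(-1.6)) / 4 = 7.2/4 = 1.8
  s[U,V] = ((1.4)·(-1.2) + (-0.6)·(0.8) + (-0.6)·(-1.2) + (1.4)·(2.8) + (-1.6)·(-1.2)) / 4 = 4.4/4 = 1.1
  s[V,V] = ((-1.2)·(-1.2) + (0.8)·(0.8) + (-1.2)·(-1.2) + (2.8)·(2.8) + (-1.2)·(-1.2)) / 4 = 12.8/4 = 3.2
  Sample standard deviations s_i = √(s[i,i]):
  s(U) = √(1.8) = 1.3416
  s(V) = √(3.2) = 1.7889

Step 3 — r_{ij} = s_{ij} / (s_i · s_j):
  r[U,U] = 1 (diagonal).
  r[U,V] = 1.1 / (1.3416 · 1.7889) = 1.1 / 2.4 = 0.4583
  r[V,V] = 1 (diagonal).

R is symmetric with unit diagonal. Assembling:

R = [[1, 0.4583],
 [0.4583, 1]]


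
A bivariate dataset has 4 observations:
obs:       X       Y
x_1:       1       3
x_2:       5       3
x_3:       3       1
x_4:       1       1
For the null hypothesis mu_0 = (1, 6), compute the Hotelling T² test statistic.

Step 1 — sample mean vector:
  mean(X) = (1 + 5 + 3 + 1) / 4 = 10/4 = 2.5
  mean(Y) = (3 + 3 + 1 + 1) / 4 = 8/4 = 2
  x̄ = (2.5, 2),  deviation x̄ - mu_0 = (2.5, 2) - (1, 6) = (1.5, -4).

Step 2 — sample covariance matrix, S[i,j] = (1/(n-1)) · Σ_k (x_{k,i} - mean_i) · (x_{k,j} - mean_j), divisor n-1 = 3:
  S[X,X] = ((-1.5)·(-1.5) + (2.5)·(2.5) + (0.5)·(0.5) + (-1.5)·(-1.5)) / 3 = 11/3 = 3.6667
  S[X,Y] = ((-1.5)·(1) + (2.5)·(1) + (0.5)·(-1) + (-1.5)·(-1)) / 3 = 2/3 = 0.6667
  S[Y,Y] = ((1)·(1) + (1)·(1) + (-1)·(-1) + (-1)·(-1)) / 3 = 4/3 = 1.3333
  S = [[3.6667, 0.6667],
 [0.6667, 1.3333]].

Step 3 — invert S. det(S) = 3.6667·1.3333 - (0.6667)² = 4.4444.
  S^{-1} = (1/det) · [[d, -b], [-b, a]] = [[0.3, -0.15],
 [-0.15, 0.825]].

Step 4 — quadratic form (x̄ - mu_0)^T · S^{-1} · (x̄ - mu_0):
  S^{-1} · (x̄ - mu_0) = (1.05, -3.525),
  (x̄ - mu_0)^T · [...] = (1.5)·(1.05) + (-4)·(-3.525) = 15.675.

Step 5 — scale by n: T² = 4 · 15.675 = 62.7.

T² ≈ 62.7


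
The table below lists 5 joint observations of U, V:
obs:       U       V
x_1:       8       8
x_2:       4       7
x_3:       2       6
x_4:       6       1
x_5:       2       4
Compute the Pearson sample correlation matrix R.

Step 1 — column means:
  mean(U) = (8 + 4 + 2 + 6 + 2) / 5 = 22/5 = 4.4
  mean(V) = (8 + 7 + 6 + 1 + 4) / 5 = 26/5 = 5.2

Step 2 — sample variances and covariances s[i,j] = (1/(n-1)) · Σ_k (x_{k,i} - mean_i) · (x_{k,j} - mean_j), with n-1 = 4:
  s[U,U] = ((3.6)·(3.6) + (-0.4)·(-0.4) + (-2.4)·(-2.4) + (1.6)·(1.6) + (-2.4)·(-2.4)) / 4 = 27.2/4 = 6.8
  s[U,V] = ((3.6)·(2.8) + (-0.4)·(1.8) + (-2.4)·(0.8) + (1.6)·(-4.2) + (-2.4)·(-1.2)) / 4 = 3.6/4 = 0.9
  s[V,V] = ((2.8)·(2.8) + (1.8)·(1.8) + (0.8)·(0.8) + (-4.2)·(-4.2) + (-1.2)·(-1.2)) / 4 = 30.8/4 = 7.7
  Sample standard deviations s_i = √(s[i,i]):
  s(U) = √(6.8) = 2.6077
  s(V) = √(7.7) = 2.7749

Step 3 — r_{ij} = s_{ij} / (s_i · s_j):
  r[U,U] = 1 (diagonal).
  r[U,V] = 0.9 / (2.6077 · 2.7749) = 0.9 / 7.236 = 0.1244
  r[V,V] = 1 (diagonal).

R is symmetric with unit diagonal. Assembling:

R = [[1, 0.1244],
 [0.1244, 1]]


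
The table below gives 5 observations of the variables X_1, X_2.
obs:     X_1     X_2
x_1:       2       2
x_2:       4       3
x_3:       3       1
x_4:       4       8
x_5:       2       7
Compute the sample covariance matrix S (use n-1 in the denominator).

Step 1 — column means:
  mean(X_1) = (2 + 4 + 3 + 4 + 2) / 5 = 15/5 = 3
  mean(X_2) = (2 + 3 + 1 + 8 + 7) / 5 = 21/5 = 4.2

Step 2 — sample covariance S[i,j] = (1/(n-1)) · Σ_k (x_{k,i} - mean_i) · (x_{k,j} - mean_j), with n-1 = 4.
  S[X_1,X_1] = ((-1)·(-1) + (1)·(1) + (0)·(0) + (1)·(1) + (-1)·(-1)) / 4 = 4/4 = 1
  S[X_1,X_2] = ((-1)·(-2.2) + (1)·(-1.2) + (0)·(-3.2) + (1)·(3.8) + (-1)·(2.8)) / 4 = 2/4 = 0.5
  S[X_2,X_2] = ((-2.2)·(-2.2) + (-1.2)·(-1.2) + (-3.2)·(-3.2) + (3.8)·(3.8) + (2.8)·(2.8)) / 4 = 38.8/4 = 9.7

S is symmetric (S[j,i] = S[i,j]). Assembling:

S = [[1, 0.5],
 [0.5, 9.7]]


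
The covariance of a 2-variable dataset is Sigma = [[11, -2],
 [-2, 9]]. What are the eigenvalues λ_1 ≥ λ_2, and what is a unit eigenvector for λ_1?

Step 1 — characteristic polynomial of 2×2 Sigma:
  det(Sigma - λI) = λ² - trace · λ + det = 0.
  trace = 11 + 9 = 20, det = 11·9 - (-2)² = 95.
Step 2 — discriminant:
  Δ = trace² - 4·det = 400 - 380 = 20.
Step 3 — eigenvalues:
  λ = (trace ± √Δ)/2 = (20 ± 4.4721)/2,
  λ_1 = 12.2361,  λ_2 = 7.7639.

Step 4 — unit eigenvector for λ_1: solve (Sigma - λ_1 I)v = 0. First row:
  (11 - 12.2361)·v_x + (-2)·v_y = 0, i.e. (-1.2361)·v_x + (-2)·v_y = 0,
  so v ∝ (b, λ_1 - a) = (-2, 1.2361); multiply by -1 so the first entry is positive: u = (2, -1.2361).
  ||u|| = √((2)² + (-1.2361)²) = √(5.5279) ≈ 2.3511,
  v_1 = u/||u|| ≈ (0.8507, -0.5257) (||v_1|| = 1).

λ_1 = 12.2361,  λ_2 = 7.7639;  v_1 ≈ (0.8507, -0.5257)


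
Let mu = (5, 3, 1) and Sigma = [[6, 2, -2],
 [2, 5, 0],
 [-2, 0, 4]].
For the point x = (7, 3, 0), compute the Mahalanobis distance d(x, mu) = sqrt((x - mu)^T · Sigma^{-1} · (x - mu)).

Step 1 — centre the observation: (x - mu) = (2, 0, -1).

Step 2 — invert Sigma (cofactor / det for 3×3, or solve directly):
  Sigma^{-1} = [[0.2381, -0.0952, 0.119],
 [-0.0952, 0.2381, -0.0476],
 [0.119, -0.0476, 0.3095]].

Step 3 — form the quadratic (x - mu)^T · Sigma^{-1} · (x - mu):
  Sigma^{-1} · (x - mu) = (0.3571, -0.1429, -0.0714).
  (x - mu)^T · [Sigma^{-1} · (x - mu)] = (2)·(0.3571) + (0)·(-0.1429) + (-1)·(-0.0714) = 0.7857.

Step 4 — take square root: d = √(0.7857) ≈ 0.8864.

d(x, mu) = √(0.7857) ≈ 0.8864


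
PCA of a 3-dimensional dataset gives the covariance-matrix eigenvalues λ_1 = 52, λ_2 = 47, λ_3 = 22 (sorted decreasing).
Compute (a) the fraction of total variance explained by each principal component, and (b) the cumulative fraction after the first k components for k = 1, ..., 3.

Step 1 — total variance = trace(Sigma) = Σ λ_i = 52 + 47 + 22 = 121.

Step 2 — fraction explained by component i = λ_i / Σ λ:
  PC1: 52/121 = 0.4298
  PC2: 47/121 = 0.3884
  PC3: 22/121 = 0.1818

Step 3 — cumulative fraction after k components = (λ_1 + ... + λ_k) / Σ λ:
  k = 1: 52/121 = 0.4298
  k = 2: (52 + 47)/121 = 99/121 = 0.8182
  k = 3: (52 + 47 + 22)/121 = 121/121 = 1

Summary (fraction, with percent):

explained: PC1 0.4298 (42.98%), PC2 0.3884 (38.84%), PC3 0.1818 (18.18%);  cumulative: 0.4298, 0.8182, 1


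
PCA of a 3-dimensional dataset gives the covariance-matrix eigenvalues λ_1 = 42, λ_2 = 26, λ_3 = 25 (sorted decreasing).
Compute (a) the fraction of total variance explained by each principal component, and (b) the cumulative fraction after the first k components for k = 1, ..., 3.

Step 1 — total variance = trace(Sigma) = Σ λ_i = 42 + 26 + 25 = 93.

Step 2 — fraction explained by component i = λ_i / Σ λ:
  PC1: 42/93 = 0.4516
  PC2: 26/93 = 0.2796
  PC3: 25/93 = 0.2688

Step 3 — cumulative fraction after k components = (λ_1 + ... + λ_k) / Σ λ:
  k = 1: 42/93 = 0.4516
  k = 2: (42 + 26)/93 = 68/93 = 0.7312
  k = 3: (42 + 26 + 25)/93 = 93/93 = 1

Summary (fraction, with percent):

explained: PC1 0.4516 (45.16%), PC2 0.2796 (27.96%), PC3 0.2688 (26.88%);  cumulative: 0.4516, 0.7312, 1


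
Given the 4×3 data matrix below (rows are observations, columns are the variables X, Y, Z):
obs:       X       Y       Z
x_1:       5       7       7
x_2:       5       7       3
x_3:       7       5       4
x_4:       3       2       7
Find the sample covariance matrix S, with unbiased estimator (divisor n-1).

Step 1 — column means:
  mean(X) = (5 + 5 + 7 + 3) / 4 = 20/4 = 5
  mean(Y) = (7 + 7 + 5 + 2) / 4 = 21/4 = 5.25
  mean(Z) = (7 + 3 + 4 + 7) / 4 = 21/4 = 5.25

Step 2 — sample covariance S[i,j] = (1/(n-1)) · Σ_k (x_{k,i} - mean_i) · (x_{k,j} - mean_j), with n-1 = 3.
  S[X,X] = ((0)·(0) + (0)·(0) + (2)·(2) + (-2)·(-2)) / 3 = 8/3 = 2.6667
  S[X,Y] = ((0)·(1.75) + (0)·(1.75) + (2)·(-0.25) + (-2)·(-3.25)) / 3 = 6/3 = 2
  S[X,Z] = ((0)·(1.75) + (0)·(-2.25) + (2)·(-1.25) + (-2)·(1.75)) / 3 = -6/3 = -2
  S[Y,Y] = ((1.75)·(1.75) + (1.75)·(1.75) + (-0.25)·(-0.25) + (-3.25)·(-3.25)) / 3 = 16.75/3 = 5.5833
  S[Y,Z] = ((1.75)·(1.75) + (1.75)·(-2.25) + (-0.25)·(-1.25) + (-3.25)·(1.75)) / 3 = -6.25/3 = -2.0833
  S[Z,Z] = ((1.75)·(1.75) + (-2.25)·(-2.25) + (-1.25)·(-1.25) + (1.75)·(1.75)) / 3 = 12.75/3 = 4.25

S is symmetric (S[j,i] = S[i,j]). Assembling:

S = [[2.6667, 2, -2],
 [2, 5.5833, -2.0833],
 [-2, -2.0833, 4.25]]


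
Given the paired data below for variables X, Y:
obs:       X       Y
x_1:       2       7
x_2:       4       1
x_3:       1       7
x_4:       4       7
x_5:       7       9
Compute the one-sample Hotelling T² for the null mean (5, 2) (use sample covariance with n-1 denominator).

Step 1 — sample mean vector:
  mean(X) = (2 + 4 + 1 + 4 + 7) / 5 = 18/5 = 3.6
  mean(Y) = (7 + 1 + 7 + 7 + 9) / 5 = 31/5 = 6.2
  x̄ = (3.6, 6.2),  deviation x̄ - mu_0 = (3.6, 6.2) - (5, 2) = (-1.4, 4.2).

Step 2 — sample covariance matrix, S[i,j] = (1/(n-1)) · Σ_k (x_{k,i} - mean_i) · (x_{k,j} - mean_j), divisor n-1 = 4:
  S[X,X] = ((-1.6)·(-1.6) + (0.4)·(0.4) + (-2.6)·(-2.6) + (0.4)·(0.4) + (3.4)·(3.4)) / 4 = 21.2/4 = 5.3
  S[X,Y] = ((-1.6)·(0.8) + (0.4)·(-5.2) + (-2.6)·(0.8) + (0.4)·(0.8) + (3.4)·(2.8)) / 4 = 4.4/4 = 1.1
  S[Y,Y] = ((0.8)·(0.8) + (-5.2)·(-5.2) + (0.8)·(0.8) + (0.8)·(0.8) + (2.8)·(2.8)) / 4 = 36.8/4 = 9.2
  S = [[5.3, 1.1],
 [1.1, 9.2]].

Step 3 — invert S. det(S) = 5.3·9.2 - (1.1)² = 47.55.
  S^{-1} = (1/det) · [[d, -b], [-b, a]] = [[0.1935, -0.0231],
 [-0.0231, 0.1115]].

Step 4 — quadratic form (x̄ - mu_0)^T · S^{-1} · (x̄ - mu_0):
  S^{-1} · (x̄ - mu_0) = (-0.368, 0.5005),
  (x̄ - mu_0)^T · [...] = (-1.4)·(-0.368) + (4.2)·(0.5005) = 2.6175.

Step 5 — scale by n: T² = 5 · 2.6175 = 13.0873.

T² ≈ 13.0873


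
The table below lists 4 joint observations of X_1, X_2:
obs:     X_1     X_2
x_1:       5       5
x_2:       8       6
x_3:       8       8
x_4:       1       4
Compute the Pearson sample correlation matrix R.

Step 1 — column means:
  mean(X_1) = (5 + 8 + 8 + 1) / 4 = 22/4 = 5.5
  mean(X_2) = (5 + 6 + 8 + 4) / 4 = 23/4 = 5.75

Step 2 — sample variances and covariances s[i,j] = (1/(n-1)) · Σ_k (x_{k,i} - mean_i) · (x_{k,j} - mean_j), with n-1 = 3:
  s[X_1,X_1] = ((-0.5)·(-0.5) + (2.5)·(2.5) + (2.5)·(2.5) + (-4.5)·(-4.5)) / 3 = 33/3 = 11
  s[X_1,X_2] = ((-0.5)·(-0.75) + (2.5)·(0.25) + (2.5)·(2.25) + (-4.5)·(-1.75)) / 3 = 14.5/3 = 4.8333
  s[X_2,X_2] = ((-0.75)·(-0.75) + (0.25)·(0.25) + (2.25)·(2.25) + (-1.75)·(-1.75)) / 3 = 8.75/3 = 2.9167
  Sample standard deviations s_i = √(s[i,i]):
  s(X_1) = √(11) = 3.3166
  s(X_2) = √(2.9167) = 1.7078

Step 3 — r_{ij} = s_{ij} / (s_i · s_j):
  r[X_1,X_1] = 1 (diagonal).
  r[X_1,X_2] = 4.8333 / (3.3166 · 1.7078) = 4.8333 / 5.6642 = 0.8533
  r[X_2,X_2] = 1 (diagonal).

R is symmetric with unit diagonal. Assembling:

R = [[1, 0.8533],
 [0.8533, 1]]


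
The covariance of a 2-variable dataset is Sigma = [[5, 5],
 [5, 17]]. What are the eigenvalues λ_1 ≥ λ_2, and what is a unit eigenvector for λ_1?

Step 1 — characteristic polynomial of 2×2 Sigma:
  det(Sigma - λI) = λ² - trace · λ + det = 0.
  trace = 5 + 17 = 22, det = 5·17 - (5)² = 60.
Step 2 — discriminant:
  Δ = trace² - 4·det = 484 - 240 = 244.
Step 3 — eigenvalues:
  λ = (trace ± √Δ)/2 = (22 ± 15.6205)/2,
  λ_1 = 18.8102,  λ_2 = 3.1898.

Step 4 — unit eigenvector for λ_1: solve (Sigma - λ_1 I)v = 0. First row:
  (5 - 18.8102)·v_x + (5)·v_y = 0, i.e. (-13.8102)·v_x + (5)·v_y = 0,
  so v ∝ (b, λ_1 - a) = (5, 13.8102) = u.
  ||u|| = √((5)² + (13.8102)²) = √(215.723) ≈ 14.6875,
  v_1 = u/||u|| ≈ (0.3404, 0.9403) (||v_1|| = 1).

λ_1 = 18.8102,  λ_2 = 3.1898;  v_1 ≈ (0.3404, 0.9403)


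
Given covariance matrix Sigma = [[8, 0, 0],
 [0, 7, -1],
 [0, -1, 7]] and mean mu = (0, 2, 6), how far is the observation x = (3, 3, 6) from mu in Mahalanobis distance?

Step 1 — centre the observation: (x - mu) = (3, 1, 0).

Step 2 — invert Sigma (cofactor / det for 3×3, or solve directly):
  Sigma^{-1} = [[0.125, 0, 0],
 [0, 0.1458, 0.0208],
 [0, 0.0208, 0.1458]].

Step 3 — form the quadratic (x - mu)^T · Sigma^{-1} · (x - mu):
  Sigma^{-1} · (x - mu) = (0.375, 0.1458, 0.0208).
  (x - mu)^T · [Sigma^{-1} · (x - mu)] = (3)·(0.375) + (1)·(0.1458) + (0)·(0.0208) = 1.2708.

Step 4 — take square root: d = √(1.2708) ≈ 1.1273.

d(x, mu) = √(1.2708) ≈ 1.1273


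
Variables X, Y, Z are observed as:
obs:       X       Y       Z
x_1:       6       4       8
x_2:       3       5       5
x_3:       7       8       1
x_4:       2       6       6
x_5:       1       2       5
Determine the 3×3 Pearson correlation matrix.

Step 1 — column means:
  mean(X) = (6 + 3 + 7 + 2 + 1) / 5 = 19/5 = 3.8
  mean(Y) = (4 + 5 + 8 + 6 + 2) / 5 = 25/5 = 5
  mean(Z) = (8 + 5 + 1 + 6 + 5) / 5 = 25/5 = 5

Step 2 — sample variances and covariances s[i,j] = (1/(n-1)) · Σ_k (x_{k,i} - mean_i) · (x_{k,j} - mean_j), with n-1 = 4:
  s[X,X] = ((2.2)·(2.2) + (-0.8)·(-0.8) + (3.2)·(3.2) + (-1.8)·(-1.8) + (-2.8)·(-2.8)) / 4 = 26.8/4 = 6.7
  s[X,Y] = ((2.2)·(-1) + (-0.8)·(0) + (3.2)·(3) + (-1.8)·(1) + (-2.8)·(-3)) / 4 = 14/4 = 3.5
  s[X,Z] = ((2.2)·(3) + (-0.8)·(0) + (3.2)·(-4) + (-1.8)·(1) + (-2.8)·(0)) / 4 = -8/4 = -2
  s[Y,Y] = ((-1)·(-1) + (0)·(0) + (3)·(3) + (1)·(1) + (-3)·(-3)) / 4 = 20/4 = 5
  s[Y,Z] = ((-1)·(3) + (0)·(0) + (3)·(-4) + (1)·(1) + (-3)·(0)) / 4 = -14/4 = -3.5
  s[Z,Z] = ((3)·(3) + (0)·(0) + (-4)·(-4) + (1)·(1) + (0)·(0)) / 4 = 26/4 = 6.5
  Sample standard deviations s_i = √(s[i,i]):
  s(X) = √(6.7) = 2.5884
  s(Y) = √(5) = 2.2361
  s(Z) = √(6.5) = 2.5495

Step 3 — r_{ij} = s_{ij} / (s_i · s_j):
  r[X,X] = 1 (diagonal).
  r[X,Y] = 3.5 / (2.5884 · 2.2361) = 3.5 / 5.7879 = 0.6047
  r[X,Z] = -2 / (2.5884 · 2.5495) = -2 / 6.5992 = -0.3031
  r[Y,Y] = 1 (diagonal).
  r[Y,Z] = -3.5 / (2.2361 · 2.5495) = -3.5 / 5.7009 = -0.6139
  r[Z,Z] = 1 (diagonal).

R is symmetric with unit diagonal. Assembling:

R = [[1, 0.6047, -0.3031],
 [0.6047, 1, -0.6139],
 [-0.3031, -0.6139, 1]]


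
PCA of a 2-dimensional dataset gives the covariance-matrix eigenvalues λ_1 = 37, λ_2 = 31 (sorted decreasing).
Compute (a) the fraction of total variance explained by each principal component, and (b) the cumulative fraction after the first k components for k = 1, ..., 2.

Step 1 — total variance = trace(Sigma) = Σ λ_i = 37 + 31 = 68.

Step 2 — fraction explained by component i = λ_i / Σ λ:
  PC1: 37/68 = 0.5441
  PC2: 31/68 = 0.4559

Step 3 — cumulative fraction after k components = (λ_1 + ... + λ_k) / Σ λ:
  k = 1: 37/68 = 0.5441
  k = 2: (37 + 31)/68 = 68/68 = 1

Summary (fraction, with percent):

explained: PC1 0.5441 (54.41%), PC2 0.4559 (45.59%);  cumulative: 0.5441, 1


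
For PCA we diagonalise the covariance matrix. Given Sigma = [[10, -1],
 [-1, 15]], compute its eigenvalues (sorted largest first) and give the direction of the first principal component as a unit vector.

Step 1 — characteristic polynomial of 2×2 Sigma:
  det(Sigma - λI) = λ² - trace · λ + det = 0.
  trace = 10 + 15 = 25, det = 10·15 - (-1)² = 149.
Step 2 — discriminant:
  Δ = trace² - 4·det = 625 - 596 = 29.
Step 3 — eigenvalues:
  λ = (trace ± √Δ)/2 = (25 ± 5.3852)/2,
  λ_1 = 15.1926,  λ_2 = 9.8074.

Step 4 — unit eigenvector for λ_1: solve (Sigma - λ_1 I)v = 0. First row:
  (10 - 15.1926)·v_x + (-1)·v_y = 0, i.e. (-5.1926)·v_x + (-1)·v_y = 0,
  so v ∝ (b, λ_1 - a) = (-1, 5.1926); multiply by -1 so the first entry is positive: u = (1, -5.1926).
  ||u|| = √((1)² + (-5.1926)²) = √(27.9629) ≈ 5.288,
  v_1 = u/||u|| ≈ (0.1891, -0.982) (||v_1|| = 1).

λ_1 = 15.1926,  λ_2 = 9.8074;  v_1 ≈ (0.1891, -0.982)


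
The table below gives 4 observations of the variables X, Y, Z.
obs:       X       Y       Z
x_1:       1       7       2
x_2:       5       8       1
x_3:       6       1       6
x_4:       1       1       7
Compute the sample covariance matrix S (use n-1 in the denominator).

Step 1 — column means:
  mean(X) = (1 + 5 + 6 + 1) / 4 = 13/4 = 3.25
  mean(Y) = (7 + 8 + 1 + 1) / 4 = 17/4 = 4.25
  mean(Z) = (2 + 1 + 6 + 7) / 4 = 16/4 = 4

Step 2 — sample covariance S[i,j] = (1/(n-1)) · Σ_k (x_{k,i} - mean_i) · (x_{k,j} - mean_j), with n-1 = 3.
  S[X,X] = ((-2.25)·(-2.25) + (1.75)·(1.75) + (2.75)·(2.75) + (-2.25)·(-2.25)) / 3 = 20.75/3 = 6.9167
  S[X,Y] = ((-2.25)·(2.75) + (1.75)·(3.75) + (2.75)·(-3.25) + (-2.25)·(-3.25)) / 3 = -1.25/3 = -0.4167
  S[X,Z] = ((-2.25)·(-2) + (1.75)·(-3) + (2.75)·(2) + (-2.25)·(3)) / 3 = -2/3 = -0.6667
  S[Y,Y] = ((2.75)·(2.75) + (3.75)·(3.75) + (-3.25)·(-3.25) + (-3.25)·(-3.25)) / 3 = 42.75/3 = 14.25
  S[Y,Z] = ((2.75)·(-2) + (3.75)·(-3) + (-3.25)·(2) + (-3.25)·(3)) / 3 = -33/3 = -11
  S[Z,Z] = ((-2)·(-2) + (-3)·(-3) + (2)·(2) + (3)·(3)) / 3 = 26/3 = 8.6667

S is symmetric (S[j,i] = S[i,j]). Assembling:

S = [[6.9167, -0.4167, -0.6667],
 [-0.4167, 14.25, -11],
 [-0.6667, -11, 8.6667]]
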